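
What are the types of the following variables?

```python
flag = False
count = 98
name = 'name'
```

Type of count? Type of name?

count is int; name is str

int, str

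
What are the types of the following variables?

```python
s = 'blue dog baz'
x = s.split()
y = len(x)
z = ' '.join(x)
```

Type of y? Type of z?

len() returns int; str.join() returns str

int, str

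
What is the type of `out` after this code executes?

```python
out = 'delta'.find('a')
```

str.find() returns int (index, or -1)

int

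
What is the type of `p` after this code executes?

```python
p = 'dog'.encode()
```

str.encode() returns bytes

bytes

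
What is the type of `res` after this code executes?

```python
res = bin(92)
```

bin() returns str representation

str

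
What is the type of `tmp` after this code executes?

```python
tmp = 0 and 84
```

'and' returns the first falsy value (0, which is int)

int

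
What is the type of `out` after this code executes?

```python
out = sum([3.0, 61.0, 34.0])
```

sum() of floats returns float

float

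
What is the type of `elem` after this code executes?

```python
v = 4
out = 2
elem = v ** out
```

int ** positive int returns int (4 ** 2 = 16)

int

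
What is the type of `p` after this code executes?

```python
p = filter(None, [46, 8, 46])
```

filter() returns a filter iterator object

filter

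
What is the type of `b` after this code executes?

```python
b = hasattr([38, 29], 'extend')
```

hasattr() returns bool

bool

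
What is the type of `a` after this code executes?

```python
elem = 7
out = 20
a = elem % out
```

int % int returns int (7 % 20 = 7)

int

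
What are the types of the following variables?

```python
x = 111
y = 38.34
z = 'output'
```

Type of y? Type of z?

y is float; z is str

float, str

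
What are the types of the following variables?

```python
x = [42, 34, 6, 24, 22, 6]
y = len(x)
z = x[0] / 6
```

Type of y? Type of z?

len() returns int; int / int returns float

int, float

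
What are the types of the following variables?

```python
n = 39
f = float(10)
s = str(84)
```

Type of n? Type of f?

n is int; f is float

int, float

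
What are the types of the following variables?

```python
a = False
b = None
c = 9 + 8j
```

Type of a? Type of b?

a is bool; b is NoneType

bool, NoneType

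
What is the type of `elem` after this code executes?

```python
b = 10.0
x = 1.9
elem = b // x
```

float // float returns float (floor division preserves float type)

float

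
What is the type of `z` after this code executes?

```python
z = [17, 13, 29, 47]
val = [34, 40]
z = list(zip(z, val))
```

list(zip(...)) returns a list of tuples

list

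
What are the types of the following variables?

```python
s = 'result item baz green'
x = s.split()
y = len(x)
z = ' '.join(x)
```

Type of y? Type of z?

len() returns int; str.join() returns str

int, str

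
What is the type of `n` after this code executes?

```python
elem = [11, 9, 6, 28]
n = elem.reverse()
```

list.reverse() returns None

NoneType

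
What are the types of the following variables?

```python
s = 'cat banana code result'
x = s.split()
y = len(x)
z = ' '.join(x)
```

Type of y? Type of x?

len() returns int; str.split() returns list

int, list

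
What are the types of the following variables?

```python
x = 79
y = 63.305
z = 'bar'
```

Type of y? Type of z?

y is float; z is str

float, str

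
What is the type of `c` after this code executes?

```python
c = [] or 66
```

'or' returns first truthy value (66, which is int)

int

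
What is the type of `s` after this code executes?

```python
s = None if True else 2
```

Ternary: condition is True, if branch (None) taken → NoneType

NoneType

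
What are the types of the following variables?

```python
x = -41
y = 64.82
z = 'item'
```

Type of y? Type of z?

y is float; z is str

float, str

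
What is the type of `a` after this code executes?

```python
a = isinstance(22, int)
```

isinstance() returns bool

bool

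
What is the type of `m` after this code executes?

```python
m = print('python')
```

print() returns None

NoneType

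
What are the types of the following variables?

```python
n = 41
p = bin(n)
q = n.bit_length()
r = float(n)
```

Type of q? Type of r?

int.bit_length() returns int; float() returns float

int, float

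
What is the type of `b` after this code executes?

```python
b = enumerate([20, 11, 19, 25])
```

enumerate() returns an enumerate iterator object

enumerate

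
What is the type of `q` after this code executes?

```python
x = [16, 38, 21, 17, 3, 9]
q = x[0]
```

Indexing a list of ints returns int (x[0] = 16)

int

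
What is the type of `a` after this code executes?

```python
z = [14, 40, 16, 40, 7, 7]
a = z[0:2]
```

Slicing a list always returns a list

list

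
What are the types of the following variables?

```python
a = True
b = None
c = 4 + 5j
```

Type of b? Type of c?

b is NoneType; c is complex

NoneType, complex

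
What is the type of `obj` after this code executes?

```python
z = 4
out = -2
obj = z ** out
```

int ** negative int returns float

float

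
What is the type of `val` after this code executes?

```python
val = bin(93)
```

bin() returns str representation

str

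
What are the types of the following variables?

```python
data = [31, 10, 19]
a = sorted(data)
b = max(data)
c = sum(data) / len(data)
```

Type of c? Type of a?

int / int returns float; sorted() returns list

float, list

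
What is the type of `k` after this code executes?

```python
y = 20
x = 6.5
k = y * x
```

int * float returns float (20 * 6.5 = 130.0)

float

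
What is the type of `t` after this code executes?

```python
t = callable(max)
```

callable() returns bool

bool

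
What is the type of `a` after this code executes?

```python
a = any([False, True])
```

any() returns bool

bool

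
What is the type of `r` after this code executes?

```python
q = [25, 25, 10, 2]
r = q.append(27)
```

list.append() returns None (mutates in place)

NoneType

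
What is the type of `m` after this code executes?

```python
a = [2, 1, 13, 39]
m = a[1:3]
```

Slicing a list always returns a list

list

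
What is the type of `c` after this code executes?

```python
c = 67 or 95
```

'or' returns the first truthy value (67, which is int)

int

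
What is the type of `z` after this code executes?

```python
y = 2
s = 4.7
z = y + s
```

int + float returns float (2 + 4.7 = 6.7)

float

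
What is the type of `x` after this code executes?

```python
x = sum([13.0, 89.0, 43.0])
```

sum() of floats returns float

float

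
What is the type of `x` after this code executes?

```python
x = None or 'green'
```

'or' with None returns the other value ('green', str)

str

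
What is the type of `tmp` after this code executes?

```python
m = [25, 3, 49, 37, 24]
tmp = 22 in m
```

'in' operator returns bool

bool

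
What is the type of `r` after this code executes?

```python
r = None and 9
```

'and' returns first falsy value (None)

NoneType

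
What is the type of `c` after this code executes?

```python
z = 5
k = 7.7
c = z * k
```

int * float returns float (5 * 7.7 = 38.5)

float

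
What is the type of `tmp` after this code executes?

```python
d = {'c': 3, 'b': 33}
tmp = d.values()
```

.values() returns a dict_values view object

dict_values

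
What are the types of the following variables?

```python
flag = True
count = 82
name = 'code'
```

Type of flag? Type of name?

flag is bool; name is str

bool, str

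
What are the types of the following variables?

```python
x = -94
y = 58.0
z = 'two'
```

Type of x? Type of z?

x is int; z is str

int, str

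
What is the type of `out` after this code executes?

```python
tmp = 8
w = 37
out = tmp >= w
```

Comparison operators return bool

bool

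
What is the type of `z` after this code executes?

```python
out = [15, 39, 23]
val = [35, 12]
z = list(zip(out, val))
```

list(zip(...)) returns a list of tuples

list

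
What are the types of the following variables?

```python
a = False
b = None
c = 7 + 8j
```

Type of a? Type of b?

a is bool; b is NoneType

bool, NoneType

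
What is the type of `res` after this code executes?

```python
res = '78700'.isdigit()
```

str.isdigit() returns bool

bool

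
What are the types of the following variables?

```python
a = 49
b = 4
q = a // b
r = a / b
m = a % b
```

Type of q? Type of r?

int // int returns int; int / int returns float

int, float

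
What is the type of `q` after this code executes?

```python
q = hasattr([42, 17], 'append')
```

hasattr() returns bool

bool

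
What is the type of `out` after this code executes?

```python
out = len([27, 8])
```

len() always returns int

int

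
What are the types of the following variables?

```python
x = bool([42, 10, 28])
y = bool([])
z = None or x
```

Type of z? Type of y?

None or <bool> returns the bool; bool() returns bool

bool, bool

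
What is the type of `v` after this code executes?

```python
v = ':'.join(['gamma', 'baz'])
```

str.join() returns str

str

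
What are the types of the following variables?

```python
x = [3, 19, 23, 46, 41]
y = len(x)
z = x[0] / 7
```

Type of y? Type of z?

len() returns int; int / int returns float

int, float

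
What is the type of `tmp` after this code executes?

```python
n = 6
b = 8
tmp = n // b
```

int // int returns int (6 // 8 = 0)

int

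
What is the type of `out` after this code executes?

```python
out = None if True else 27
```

Ternary: condition is True, if branch (None) taken → NoneType

NoneType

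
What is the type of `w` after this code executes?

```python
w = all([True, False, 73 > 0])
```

all() returns bool

bool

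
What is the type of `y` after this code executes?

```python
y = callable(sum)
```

callable() returns bool

bool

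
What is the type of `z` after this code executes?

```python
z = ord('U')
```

ord() returns int (Unicode code point)

int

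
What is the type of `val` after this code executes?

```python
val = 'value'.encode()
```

str.encode() returns bytes

bytes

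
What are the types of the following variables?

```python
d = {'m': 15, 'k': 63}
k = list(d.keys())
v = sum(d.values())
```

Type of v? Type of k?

sum of int values returns int; list(...) returns list

int, list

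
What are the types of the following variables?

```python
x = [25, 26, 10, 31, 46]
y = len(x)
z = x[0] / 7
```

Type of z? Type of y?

int / int returns float; len() returns int

float, int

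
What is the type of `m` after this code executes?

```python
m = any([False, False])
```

any() returns bool

bool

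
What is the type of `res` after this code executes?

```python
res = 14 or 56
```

'or' returns the first truthy value (14, which is int)

int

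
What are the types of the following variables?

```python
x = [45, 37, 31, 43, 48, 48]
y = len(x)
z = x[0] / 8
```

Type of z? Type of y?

int / int returns float; len() returns int

float, int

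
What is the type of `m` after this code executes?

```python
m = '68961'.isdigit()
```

str.isdigit() returns bool

bool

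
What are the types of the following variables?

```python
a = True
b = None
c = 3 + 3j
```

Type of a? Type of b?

a is bool; b is NoneType

bool, NoneType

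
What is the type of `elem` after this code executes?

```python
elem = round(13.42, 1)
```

round() with ndigits arg returns float

float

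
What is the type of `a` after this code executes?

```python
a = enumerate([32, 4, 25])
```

enumerate() returns an enumerate iterator object

enumerate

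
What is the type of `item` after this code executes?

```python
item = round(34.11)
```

round() with no ndigits arg returns int

int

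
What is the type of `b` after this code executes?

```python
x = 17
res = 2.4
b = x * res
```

int * float returns float (17 * 2.4 = 40.8)

float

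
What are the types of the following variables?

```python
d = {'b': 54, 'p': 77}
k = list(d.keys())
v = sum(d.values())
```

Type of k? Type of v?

list(...) returns list; sum of int values returns int

list, int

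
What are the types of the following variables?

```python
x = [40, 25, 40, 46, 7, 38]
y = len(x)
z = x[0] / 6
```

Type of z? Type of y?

int / int returns float; len() returns int

float, int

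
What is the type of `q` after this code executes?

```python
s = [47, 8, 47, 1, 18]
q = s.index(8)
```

list.index() returns int

int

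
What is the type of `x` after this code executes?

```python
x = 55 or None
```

'or' returns first truthy value (55, int)

int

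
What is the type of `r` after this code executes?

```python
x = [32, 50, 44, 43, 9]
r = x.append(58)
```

list.append() returns None (mutates in place)

NoneType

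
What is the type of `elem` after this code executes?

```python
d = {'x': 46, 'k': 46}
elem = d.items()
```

dict.items() returns a dict_items view

dict_items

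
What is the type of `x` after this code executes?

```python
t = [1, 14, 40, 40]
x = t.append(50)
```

list.append() returns None (mutates in place)

NoneType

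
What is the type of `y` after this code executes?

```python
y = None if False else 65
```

Ternary: condition is False, else branch (65) taken → int

int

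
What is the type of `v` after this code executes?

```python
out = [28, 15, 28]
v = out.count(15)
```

list.count() returns int

int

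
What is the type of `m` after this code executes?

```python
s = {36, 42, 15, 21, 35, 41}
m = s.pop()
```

Popping from a set of ints returns int

int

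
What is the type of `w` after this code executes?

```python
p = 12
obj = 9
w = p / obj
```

int / int always returns float in Python 3 (12 / 9 = 1.33333)

float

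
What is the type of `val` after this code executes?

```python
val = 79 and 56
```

'and' returns the last value when all truthy (56, which is int)

int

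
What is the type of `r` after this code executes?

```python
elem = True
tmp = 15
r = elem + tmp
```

bool + int returns int (True is 1, so 1 + 15 = 16)

int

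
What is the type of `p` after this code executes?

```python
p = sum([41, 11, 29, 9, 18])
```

sum() of ints returns int

int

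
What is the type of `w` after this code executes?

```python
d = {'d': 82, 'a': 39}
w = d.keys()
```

.keys() returns a dict_keys view object

dict_keys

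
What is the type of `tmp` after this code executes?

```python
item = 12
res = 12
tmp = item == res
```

Equality comparison returns bool

bool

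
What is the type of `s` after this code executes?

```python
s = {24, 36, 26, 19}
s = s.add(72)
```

set.add() returns None (mutates in place)

NoneType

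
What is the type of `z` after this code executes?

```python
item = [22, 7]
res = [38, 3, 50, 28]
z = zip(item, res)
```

zip() returns a zip iterator object

zip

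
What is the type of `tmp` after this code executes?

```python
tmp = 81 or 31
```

'or' returns the first truthy value (81, which is int)

int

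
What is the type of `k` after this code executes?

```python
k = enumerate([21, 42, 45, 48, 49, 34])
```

enumerate() returns an enumerate iterator object

enumerate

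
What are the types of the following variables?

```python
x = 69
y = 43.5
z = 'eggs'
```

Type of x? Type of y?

x is int; y is float

int, float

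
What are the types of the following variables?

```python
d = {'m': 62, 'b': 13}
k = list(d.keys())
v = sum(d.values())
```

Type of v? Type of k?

sum of int values returns int; list(...) returns list

int, list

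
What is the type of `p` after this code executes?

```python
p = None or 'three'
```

'or' with None returns the other value ('three', str)

str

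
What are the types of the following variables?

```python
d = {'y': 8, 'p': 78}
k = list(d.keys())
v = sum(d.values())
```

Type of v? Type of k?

sum of int values returns int; list(...) returns list

int, list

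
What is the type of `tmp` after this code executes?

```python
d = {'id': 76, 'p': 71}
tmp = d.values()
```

.values() returns a dict_values view object

dict_values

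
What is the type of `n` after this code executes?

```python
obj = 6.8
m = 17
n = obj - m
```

float - int returns float (6.8 - 17 = -10.2)

float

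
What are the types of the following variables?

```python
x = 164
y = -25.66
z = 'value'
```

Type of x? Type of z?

x is int; z is str

int, str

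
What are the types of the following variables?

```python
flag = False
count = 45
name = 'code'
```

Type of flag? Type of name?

flag is bool; name is str

bool, str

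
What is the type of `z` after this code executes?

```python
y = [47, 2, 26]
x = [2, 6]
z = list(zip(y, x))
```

list(zip(...)) returns a list of tuples

list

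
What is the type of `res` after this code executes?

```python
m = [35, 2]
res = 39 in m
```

'in' operator returns bool

bool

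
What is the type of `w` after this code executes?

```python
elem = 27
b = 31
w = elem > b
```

Comparison operators return bool

bool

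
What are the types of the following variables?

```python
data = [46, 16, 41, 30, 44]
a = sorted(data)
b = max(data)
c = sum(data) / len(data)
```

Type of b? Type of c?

max of ints returns int; int / int returns float

int, float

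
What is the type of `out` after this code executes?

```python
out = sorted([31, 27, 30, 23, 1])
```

sorted() always returns list

list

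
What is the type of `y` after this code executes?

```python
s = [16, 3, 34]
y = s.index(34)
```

list.index() returns int

int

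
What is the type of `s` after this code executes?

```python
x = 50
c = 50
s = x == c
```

Equality comparison returns bool

bool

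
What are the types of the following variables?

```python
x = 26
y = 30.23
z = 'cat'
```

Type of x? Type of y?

x is int; y is float

int, float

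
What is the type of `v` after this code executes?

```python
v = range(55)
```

range() returns a range object

range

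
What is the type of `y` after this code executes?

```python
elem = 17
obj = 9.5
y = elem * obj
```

int * float returns float (17 * 9.5 = 161.5)

float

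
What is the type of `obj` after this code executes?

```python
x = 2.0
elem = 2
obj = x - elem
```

float - int returns float (2.0 - 2 = 0.0)

float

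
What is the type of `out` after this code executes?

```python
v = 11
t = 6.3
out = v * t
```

int * float returns float (11 * 6.3 = 69.3)

float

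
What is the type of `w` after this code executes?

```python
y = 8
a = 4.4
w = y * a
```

int * float returns float (8 * 4.4 = 35.2)

float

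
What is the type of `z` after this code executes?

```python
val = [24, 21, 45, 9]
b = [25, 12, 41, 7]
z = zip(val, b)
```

zip() returns a zip iterator object

zip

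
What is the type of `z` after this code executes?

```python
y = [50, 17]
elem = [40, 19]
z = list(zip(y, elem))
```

list(zip(...)) returns a list of tuples

list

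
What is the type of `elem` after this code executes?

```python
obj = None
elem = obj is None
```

'is' comparison returns bool

bool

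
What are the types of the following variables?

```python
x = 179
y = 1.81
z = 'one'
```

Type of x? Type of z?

x is int; z is str

int, str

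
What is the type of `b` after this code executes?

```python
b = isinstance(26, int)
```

isinstance() returns bool

bool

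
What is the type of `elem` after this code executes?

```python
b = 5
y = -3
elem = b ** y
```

int ** negative int returns float

float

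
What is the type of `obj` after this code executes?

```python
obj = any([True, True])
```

any() returns bool

bool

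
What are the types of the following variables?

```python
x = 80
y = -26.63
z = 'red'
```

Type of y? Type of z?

y is float; z is str

float, str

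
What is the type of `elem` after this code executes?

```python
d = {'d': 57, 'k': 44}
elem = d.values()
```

.values() returns a dict_values view object

dict_values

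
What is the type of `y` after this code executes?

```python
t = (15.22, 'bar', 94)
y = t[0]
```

Index 0 of tuple is 15.22 which is float

float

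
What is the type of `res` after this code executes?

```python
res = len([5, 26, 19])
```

len() always returns int

int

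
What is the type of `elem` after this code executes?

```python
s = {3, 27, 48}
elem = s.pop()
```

Popping from a set of ints returns int

int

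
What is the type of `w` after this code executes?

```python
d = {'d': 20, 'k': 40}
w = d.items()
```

dict.items() returns a dict_items view

dict_items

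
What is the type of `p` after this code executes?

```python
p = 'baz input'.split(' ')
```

str.split() returns list

list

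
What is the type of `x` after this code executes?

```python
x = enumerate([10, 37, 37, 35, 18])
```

enumerate() returns an enumerate iterator object

enumerate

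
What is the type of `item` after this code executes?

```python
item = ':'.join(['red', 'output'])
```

str.join() returns str

str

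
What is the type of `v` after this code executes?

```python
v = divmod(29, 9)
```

divmod() returns a tuple (quotient, remainder)

tuple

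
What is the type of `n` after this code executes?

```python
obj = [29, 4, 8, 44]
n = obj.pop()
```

list.pop() returns the popped element (int here)

int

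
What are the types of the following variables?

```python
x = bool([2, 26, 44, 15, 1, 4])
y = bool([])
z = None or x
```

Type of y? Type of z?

bool() returns bool; None or <bool> returns the bool

bool, bool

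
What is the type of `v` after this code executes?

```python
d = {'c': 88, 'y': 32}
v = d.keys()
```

.keys() returns a dict_keys view object

dict_keys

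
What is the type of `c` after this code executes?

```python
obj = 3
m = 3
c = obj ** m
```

int ** positive int returns int (3 ** 3 = 27)

int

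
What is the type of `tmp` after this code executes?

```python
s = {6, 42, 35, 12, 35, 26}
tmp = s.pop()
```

Popping from a set of ints returns int

int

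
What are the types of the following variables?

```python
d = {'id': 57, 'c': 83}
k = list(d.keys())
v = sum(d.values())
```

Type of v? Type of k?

sum of int values returns int; list(...) returns list

int, list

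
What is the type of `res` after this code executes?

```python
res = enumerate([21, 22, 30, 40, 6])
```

enumerate() returns an enumerate iterator object

enumerate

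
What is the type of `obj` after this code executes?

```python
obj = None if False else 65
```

Ternary: condition is False, else branch (65) taken → int

int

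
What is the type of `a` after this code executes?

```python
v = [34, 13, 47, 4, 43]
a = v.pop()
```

list.pop() returns the popped element (int here)

int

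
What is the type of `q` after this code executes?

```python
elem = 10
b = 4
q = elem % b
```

int % int returns int (10 % 4 = 2)

int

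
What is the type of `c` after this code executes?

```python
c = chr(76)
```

chr() returns str (single character)

str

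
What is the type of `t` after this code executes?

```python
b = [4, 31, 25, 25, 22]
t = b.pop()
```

list.pop() returns the popped element (int here)

int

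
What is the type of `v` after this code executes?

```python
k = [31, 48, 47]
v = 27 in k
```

'in' operator returns bool

bool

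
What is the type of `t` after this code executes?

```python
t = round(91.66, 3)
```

round() with ndigits arg returns float

float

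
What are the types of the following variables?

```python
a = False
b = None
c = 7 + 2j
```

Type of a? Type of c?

a is bool; c is complex

bool, complex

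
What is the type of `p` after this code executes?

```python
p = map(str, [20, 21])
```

map() returns a map iterator object

map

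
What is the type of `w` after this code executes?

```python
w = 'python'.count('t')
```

str.count() returns int

int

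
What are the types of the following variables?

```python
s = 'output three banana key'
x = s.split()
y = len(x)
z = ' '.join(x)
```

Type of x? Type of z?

str.split() returns list; str.join() returns str

list, str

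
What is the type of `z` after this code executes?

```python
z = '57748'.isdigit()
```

str.isdigit() returns bool

bool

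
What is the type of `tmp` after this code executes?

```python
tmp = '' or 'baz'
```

'or' returns first truthy value ('baz', which is str)

str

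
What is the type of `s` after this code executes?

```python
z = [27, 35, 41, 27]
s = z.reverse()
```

list.reverse() returns None

NoneType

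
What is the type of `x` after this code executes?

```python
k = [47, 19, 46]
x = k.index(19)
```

list.index() returns int

int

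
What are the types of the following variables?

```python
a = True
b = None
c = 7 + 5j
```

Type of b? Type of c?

b is NoneType; c is complex

NoneType, complex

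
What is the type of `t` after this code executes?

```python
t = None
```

None has type NoneType

NoneType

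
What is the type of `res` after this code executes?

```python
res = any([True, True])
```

any() returns bool

bool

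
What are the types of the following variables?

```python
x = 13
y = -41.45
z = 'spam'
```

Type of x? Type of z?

x is int; z is str

int, str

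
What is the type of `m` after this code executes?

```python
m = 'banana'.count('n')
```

str.count() returns int

int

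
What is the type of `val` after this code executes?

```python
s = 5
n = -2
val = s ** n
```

int ** negative int returns float

float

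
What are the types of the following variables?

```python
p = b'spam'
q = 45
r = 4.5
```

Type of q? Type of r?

q is int; r is float

int, float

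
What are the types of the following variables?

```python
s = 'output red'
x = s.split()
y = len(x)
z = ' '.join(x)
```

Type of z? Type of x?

str.join() returns str; str.split() returns list

str, list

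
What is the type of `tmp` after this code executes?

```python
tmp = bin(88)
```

bin() returns str representation

str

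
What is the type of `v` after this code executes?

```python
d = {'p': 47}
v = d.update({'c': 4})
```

dict.update() returns None

NoneType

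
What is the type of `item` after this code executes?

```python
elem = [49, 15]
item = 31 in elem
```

'in' operator returns bool

bool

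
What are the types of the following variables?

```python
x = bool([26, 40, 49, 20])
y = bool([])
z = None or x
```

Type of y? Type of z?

bool() returns bool; None or <bool> returns the bool

bool, bool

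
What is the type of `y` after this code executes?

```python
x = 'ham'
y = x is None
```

'is' comparison returns bool

bool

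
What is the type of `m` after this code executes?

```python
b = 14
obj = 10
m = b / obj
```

int / int always returns float in Python 3 (14 / 10 = 1.4)

float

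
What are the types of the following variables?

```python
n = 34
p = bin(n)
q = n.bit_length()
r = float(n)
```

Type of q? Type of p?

int.bit_length() returns int; bin() returns str

int, str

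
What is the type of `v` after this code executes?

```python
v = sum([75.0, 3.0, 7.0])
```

sum() of floats returns float

float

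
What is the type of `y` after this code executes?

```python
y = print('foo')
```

print() returns None

NoneType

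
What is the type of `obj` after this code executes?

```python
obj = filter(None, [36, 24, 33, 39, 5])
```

filter() returns a filter iterator object

filter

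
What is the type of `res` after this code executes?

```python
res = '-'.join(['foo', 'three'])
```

str.join() returns str

str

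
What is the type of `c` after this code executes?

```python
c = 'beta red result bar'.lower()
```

str.lower() returns str

str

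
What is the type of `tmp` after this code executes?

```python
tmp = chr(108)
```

chr() returns str (single character)

str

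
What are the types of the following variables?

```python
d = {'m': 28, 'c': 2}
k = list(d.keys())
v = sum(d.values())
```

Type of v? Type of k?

sum of int values returns int; list(...) returns list

int, list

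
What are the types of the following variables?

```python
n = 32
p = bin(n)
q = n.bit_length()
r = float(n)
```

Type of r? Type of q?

float() returns float; int.bit_length() returns int

float, int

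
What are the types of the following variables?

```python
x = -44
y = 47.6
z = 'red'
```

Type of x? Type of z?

x is int; z is str

int, str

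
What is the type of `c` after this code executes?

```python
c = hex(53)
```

hex() returns str representation

str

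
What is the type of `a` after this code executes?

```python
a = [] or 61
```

'or' returns first truthy value (61, which is int)

int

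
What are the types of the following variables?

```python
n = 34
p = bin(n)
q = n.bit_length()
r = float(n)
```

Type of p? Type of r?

bin() returns str; float() returns float

str, float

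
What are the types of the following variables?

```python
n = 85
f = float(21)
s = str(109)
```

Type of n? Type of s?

n is int; s is str

int, str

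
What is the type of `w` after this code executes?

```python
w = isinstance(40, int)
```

isinstance() returns bool

bool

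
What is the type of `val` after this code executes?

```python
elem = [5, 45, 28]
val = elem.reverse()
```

list.reverse() returns None

NoneType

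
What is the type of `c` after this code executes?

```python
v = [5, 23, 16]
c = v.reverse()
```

list.reverse() returns None

NoneType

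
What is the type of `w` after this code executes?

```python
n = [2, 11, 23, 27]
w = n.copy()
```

list.copy() returns list

list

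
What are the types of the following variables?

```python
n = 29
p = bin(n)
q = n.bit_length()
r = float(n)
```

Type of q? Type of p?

int.bit_length() returns int; bin() returns str

int, str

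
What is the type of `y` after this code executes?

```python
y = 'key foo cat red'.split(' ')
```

str.split() returns list

list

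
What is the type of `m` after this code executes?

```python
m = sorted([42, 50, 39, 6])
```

sorted() always returns list

list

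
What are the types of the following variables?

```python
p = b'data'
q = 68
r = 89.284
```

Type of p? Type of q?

p is bytes; q is int

bytes, int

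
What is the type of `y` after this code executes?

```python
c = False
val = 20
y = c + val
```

bool + int returns int (False is 0, so 0 + 20 = 20)

int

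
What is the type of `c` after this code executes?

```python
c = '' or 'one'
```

'or' returns first truthy value ('one', which is str)

str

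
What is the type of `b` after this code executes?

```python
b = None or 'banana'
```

'or' with None returns the other value ('banana', str)

str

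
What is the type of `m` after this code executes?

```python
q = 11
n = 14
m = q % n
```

int % int returns int (11 % 14 = 11)

int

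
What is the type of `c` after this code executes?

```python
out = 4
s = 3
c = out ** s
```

int ** positive int returns int (4 ** 3 = 64)

int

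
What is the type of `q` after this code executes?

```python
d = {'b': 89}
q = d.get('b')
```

dict.get() returns the value (int) when key is found

int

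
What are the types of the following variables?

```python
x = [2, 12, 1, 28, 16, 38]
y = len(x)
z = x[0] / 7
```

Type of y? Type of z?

len() returns int; int / int returns float

int, float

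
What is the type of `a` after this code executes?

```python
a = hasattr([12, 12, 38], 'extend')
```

hasattr() returns bool

bool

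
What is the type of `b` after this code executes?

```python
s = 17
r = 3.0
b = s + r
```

int + float returns float (17 + 3.0 = 20.0)

float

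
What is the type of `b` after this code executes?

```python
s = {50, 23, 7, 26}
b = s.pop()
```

Popping from a set of ints returns int

int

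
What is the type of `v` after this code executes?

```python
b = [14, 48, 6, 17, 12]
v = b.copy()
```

list.copy() returns list

list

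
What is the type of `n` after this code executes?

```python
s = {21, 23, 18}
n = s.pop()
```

Popping from a set of ints returns int

int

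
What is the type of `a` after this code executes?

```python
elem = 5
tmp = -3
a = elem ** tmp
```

int ** negative int returns float

float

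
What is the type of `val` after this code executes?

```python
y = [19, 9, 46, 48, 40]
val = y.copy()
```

list.copy() returns list

list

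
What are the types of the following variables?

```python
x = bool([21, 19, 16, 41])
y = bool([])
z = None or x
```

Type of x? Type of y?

bool() returns bool; bool() returns bool

bool, bool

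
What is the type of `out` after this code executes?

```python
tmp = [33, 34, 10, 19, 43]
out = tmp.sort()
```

list.sort() returns None (sorts in place)

NoneType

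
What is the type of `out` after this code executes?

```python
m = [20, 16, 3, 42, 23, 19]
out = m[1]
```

Indexing a list of ints returns int (m[1] = 16)

int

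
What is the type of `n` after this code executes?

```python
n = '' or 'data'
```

'or' returns first truthy value ('data', which is str)

str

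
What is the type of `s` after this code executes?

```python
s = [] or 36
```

'or' returns first truthy value (36, which is int)

int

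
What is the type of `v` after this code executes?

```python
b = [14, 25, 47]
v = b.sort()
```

list.sort() returns None (sorts in place)

NoneType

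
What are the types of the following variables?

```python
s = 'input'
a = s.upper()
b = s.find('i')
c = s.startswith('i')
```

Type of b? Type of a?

str.find() returns int; str.upper() returns str

int, str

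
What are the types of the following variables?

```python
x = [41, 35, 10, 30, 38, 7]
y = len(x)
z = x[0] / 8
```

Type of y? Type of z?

len() returns int; int / int returns float

int, float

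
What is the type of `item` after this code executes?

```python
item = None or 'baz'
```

'or' with None returns the other value ('baz', str)

str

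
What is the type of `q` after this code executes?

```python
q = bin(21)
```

bin() returns str representation

str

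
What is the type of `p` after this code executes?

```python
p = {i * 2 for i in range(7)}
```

A set comprehension {expr for x in iterable} produces a set

set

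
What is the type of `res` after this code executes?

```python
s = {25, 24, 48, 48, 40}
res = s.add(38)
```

set.add() returns None (mutates in place)

NoneType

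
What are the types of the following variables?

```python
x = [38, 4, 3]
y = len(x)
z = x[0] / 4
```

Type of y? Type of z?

len() returns int; int / int returns float

int, float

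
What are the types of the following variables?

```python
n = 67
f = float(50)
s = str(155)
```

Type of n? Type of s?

n is int; s is str

int, str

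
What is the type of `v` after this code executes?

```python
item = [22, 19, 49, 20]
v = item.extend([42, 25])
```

list.extend() returns None

NoneType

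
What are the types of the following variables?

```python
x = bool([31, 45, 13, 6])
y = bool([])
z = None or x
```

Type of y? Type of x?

bool() returns bool; bool() returns bool

bool, bool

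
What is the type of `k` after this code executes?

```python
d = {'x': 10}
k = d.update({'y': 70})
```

dict.update() returns None

NoneType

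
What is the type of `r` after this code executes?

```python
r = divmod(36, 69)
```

divmod() returns a tuple (quotient, remainder)

tuple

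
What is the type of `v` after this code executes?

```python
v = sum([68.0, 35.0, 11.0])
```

sum() of floats returns float

float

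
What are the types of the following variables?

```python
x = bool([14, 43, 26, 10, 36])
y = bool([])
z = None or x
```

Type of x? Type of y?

bool() returns bool; bool() returns bool

bool, bool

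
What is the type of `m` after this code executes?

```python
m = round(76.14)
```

round() with no ndigits arg returns int

int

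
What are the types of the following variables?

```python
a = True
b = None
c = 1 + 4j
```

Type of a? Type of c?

a is bool; c is complex

bool, complex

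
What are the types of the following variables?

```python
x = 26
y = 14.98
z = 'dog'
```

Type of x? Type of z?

x is int; z is str

int, str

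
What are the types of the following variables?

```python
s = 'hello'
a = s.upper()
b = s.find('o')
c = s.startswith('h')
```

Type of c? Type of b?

str.startswith() returns bool; str.find() returns int

bool, int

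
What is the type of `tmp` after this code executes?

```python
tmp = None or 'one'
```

'or' with None returns the other value ('one', str)

str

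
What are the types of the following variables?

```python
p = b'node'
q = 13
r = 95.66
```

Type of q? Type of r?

q is int; r is float

int, float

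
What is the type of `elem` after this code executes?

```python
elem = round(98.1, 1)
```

round() with ndigits arg returns float

float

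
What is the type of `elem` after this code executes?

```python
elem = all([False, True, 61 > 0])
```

all() returns bool

bool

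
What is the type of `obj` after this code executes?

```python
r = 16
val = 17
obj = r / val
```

int / int always returns float in Python 3 (16 / 17 = 0.941176)

float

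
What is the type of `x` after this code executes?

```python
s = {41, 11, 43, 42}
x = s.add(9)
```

set.add() returns None (mutates in place)

NoneType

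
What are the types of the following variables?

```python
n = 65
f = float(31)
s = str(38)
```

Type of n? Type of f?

n is int; f is float

int, float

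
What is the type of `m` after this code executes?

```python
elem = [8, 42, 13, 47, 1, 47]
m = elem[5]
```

Indexing a list of ints returns int (elem[5] = 47)

int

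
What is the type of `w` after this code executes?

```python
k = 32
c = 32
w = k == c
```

Equality comparison returns bool

bool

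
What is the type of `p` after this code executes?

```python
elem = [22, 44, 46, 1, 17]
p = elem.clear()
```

list.clear() returns None

NoneType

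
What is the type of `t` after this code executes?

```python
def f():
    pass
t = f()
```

A function with no return statement returns None

NoneType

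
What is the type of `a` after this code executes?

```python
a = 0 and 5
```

'and' returns the first falsy value (0, which is int)

int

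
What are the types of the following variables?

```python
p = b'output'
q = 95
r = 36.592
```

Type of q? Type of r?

q is int; r is float

int, float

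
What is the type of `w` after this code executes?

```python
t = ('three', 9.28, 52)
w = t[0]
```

Index 0 of tuple is 'three' which is str

str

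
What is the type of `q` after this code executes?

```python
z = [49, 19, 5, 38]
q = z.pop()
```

list.pop() returns the popped element (int here)

int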